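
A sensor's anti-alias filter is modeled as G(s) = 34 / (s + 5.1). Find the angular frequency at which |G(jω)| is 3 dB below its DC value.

5.1 rad/s

For a single-pole low-pass, the −3 dB point is at the pole: ω = 5.1 rad/s.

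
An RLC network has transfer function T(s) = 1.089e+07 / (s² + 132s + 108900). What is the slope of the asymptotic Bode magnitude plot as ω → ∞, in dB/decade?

With 0 zeros and 2 poles, the high-frequency asymptotic slope is 20 × (0 − 2) = -40 dB/decade.

-40 dB/decade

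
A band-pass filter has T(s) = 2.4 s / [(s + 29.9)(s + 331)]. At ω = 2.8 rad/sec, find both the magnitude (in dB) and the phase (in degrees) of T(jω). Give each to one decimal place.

|j2.8| = 2.8
|j2.8 + 29.9| = √(2.8² + 29.9²) = 30.03
|j2.8 + 331| = √(2.8² + 331²) = 331
|T(j2.8)| = 2.4 × 2.8 / (30.03 × 331) = 0.00067602
20 log₁₀(0.00067602) = -63.40 dB
∠(j2.8) = 90.00°
∠(j2.8 + 29.9) = arctan(2.8/29.9) = 5.35°
∠(j2.8 + 331) = arctan(2.8/331) = 0.48°
∠T(j2.8) = 90.00° − (5.35° + 0.48°) = 84.17°

|T| = -63.4 dB, ∠T = 84.2°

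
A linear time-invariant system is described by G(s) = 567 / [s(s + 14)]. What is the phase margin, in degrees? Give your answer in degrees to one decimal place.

32.6°

Gain crossover: |G(jω)| = 1 at ω ≈ 21.8 rad/sec.
∠G(j21.8) = −90° − arctan(21.8/14) ≈ -147.35°
PM = 180° + (-147.35°) = 32.65°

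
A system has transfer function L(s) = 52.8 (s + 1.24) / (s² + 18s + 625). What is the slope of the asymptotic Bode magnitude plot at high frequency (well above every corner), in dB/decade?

-20 dB/decade

With 1 zero and 2 poles, the high-frequency asymptotic slope is 20 × (1 − 2) = -20 dB/decade.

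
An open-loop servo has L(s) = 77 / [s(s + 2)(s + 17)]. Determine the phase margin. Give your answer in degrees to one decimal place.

43.7°

Gain crossover: |L(jω)| = 1 at ω ≈ 1.71 rad s⁻¹.
∠L(j1.71) = −90° − arctan(1.71/2) − arctan(1.71/17) ≈ -136.31°
PM = 180° + (-136.31°) = 43.69°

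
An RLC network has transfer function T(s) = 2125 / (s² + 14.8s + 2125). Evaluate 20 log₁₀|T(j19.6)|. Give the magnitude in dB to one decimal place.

|(j19.6)² + 14.8(j19.6) + 2125| = |1740.8 + j290.08| = 1765
|T(j19.6)| = 2125 / 1765 = 1.2041
20 log₁₀(1.2041) = 1.61 dB

1.6 dB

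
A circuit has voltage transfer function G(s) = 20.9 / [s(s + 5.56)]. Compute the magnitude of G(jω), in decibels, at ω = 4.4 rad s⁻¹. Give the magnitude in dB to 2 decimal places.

|j4.4 + 5.56| = √(4.4² + 5.56²) = 7.09
|j4.4| = 4.4
|G(j4.4)| = 20.9 / (7.09 × 4.4) = 0.66992
20 log₁₀(0.66992) = -3.480 dB

-3.48 dB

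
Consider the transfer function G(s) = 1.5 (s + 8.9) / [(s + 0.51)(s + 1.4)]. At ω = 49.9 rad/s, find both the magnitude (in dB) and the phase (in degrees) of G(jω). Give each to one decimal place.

|j49.9 + 8.9| = √(49.9² + 8.9²) = 50.69
|j49.9 + 0.51| = √(49.9² + 0.51²) = 49.9
|j49.9 + 1.4| = √(49.9² + 1.4²) = 49.92
|G(j49.9)| = 1.5 × 50.69 / (49.9 × 49.92) = 0.030521
20 log₁₀(0.030521) = -30.31 dB
∠(j49.9 + 8.9) = arctan(49.9/8.9) = 79.89°
∠(j49.9 + 0.51) = arctan(49.9/0.51) = 89.41°
∠(j49.9 + 1.4) = arctan(49.9/1.4) = 88.39°
∠G(j49.9) = 79.89° − (89.41° + 88.39°) = -97.92°

|G| = -30.3 dB, ∠G = -97.9 deg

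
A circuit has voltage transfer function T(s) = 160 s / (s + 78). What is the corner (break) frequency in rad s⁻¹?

The single real pole at s = −78 gives a corner at ω = 78 rad s⁻¹.

78 rad s⁻¹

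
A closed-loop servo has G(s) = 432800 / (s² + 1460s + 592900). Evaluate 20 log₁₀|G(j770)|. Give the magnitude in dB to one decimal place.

-8.3 dB

|(j770)² + 1460(j770) + 592900| = |0 + j1.1242e+06| = 1.124e+06
|G(j770)| = 432800 / 1.124e+06 = 0.38498
20 log₁₀(0.38498) = -8.29 dB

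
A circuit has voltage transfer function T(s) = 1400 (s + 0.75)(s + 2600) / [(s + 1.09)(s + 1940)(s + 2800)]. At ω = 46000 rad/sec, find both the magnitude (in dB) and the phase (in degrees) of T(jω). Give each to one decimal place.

|j46000 + 0.75| = √(46000² + 0.75²) = 4.6e+04
|j46000 + 2600| = √(46000² + 2600²) = 4.607e+04
|j46000 + 1.09| = √(46000² + 1.09²) = 4.6e+04
|j46000 + 1940| = √(46000² + 1940²) = 4.604e+04
|j46000 + 2800| = √(46000² + 2800²) = 4.609e+04
|T(j46000)| = 1400 × 4.6e+04 × 4.607e+04 / (4.6e+04 × 4.604e+04 × 4.609e+04) = 0.0304
20 log₁₀(0.0304) = -30.34 dB
∠(j46000 + 0.75) = arctan(46000/0.75) = 90.00°
∠(j46000 + 2600) = arctan(46000/2600) = 86.76°
∠(j46000 + 1.09) = arctan(46000/1.09) = 90.00°
∠(j46000 + 1940) = arctan(46000/1940) = 87.59°
∠(j46000 + 2800) = arctan(46000/2800) = 86.52°
∠T(j46000) = 90.00° + 86.76° − (90.00° + 87.59° + 86.52°) = -87.34°

|T| = -30.3 dB, ∠T = -87.3 deg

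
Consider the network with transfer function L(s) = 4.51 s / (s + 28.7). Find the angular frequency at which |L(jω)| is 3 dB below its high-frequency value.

28.7 rad s⁻¹

For a single-pole high-pass, the −3 dB point is at the pole: ω = 28.7 rad s⁻¹.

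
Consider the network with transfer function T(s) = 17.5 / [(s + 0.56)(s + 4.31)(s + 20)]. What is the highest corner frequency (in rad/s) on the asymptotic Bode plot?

20 rad/s

Break frequencies occur at each pole and zero magnitude: 0.56 rad/s, 4.31 rad/s, 20 rad/s.
The highest is 20 rad/s.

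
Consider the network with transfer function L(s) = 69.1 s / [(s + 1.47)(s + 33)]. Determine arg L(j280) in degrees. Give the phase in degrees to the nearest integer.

∠(j280) = 90.00°
∠(j280 + 1.47) = arctan(280/1.47) = 89.70°
∠(j280 + 33) = arctan(280/33) = 83.28°
∠L(j280) = 90.00° − (89.70° + 83.28°) = -82.98°

-83°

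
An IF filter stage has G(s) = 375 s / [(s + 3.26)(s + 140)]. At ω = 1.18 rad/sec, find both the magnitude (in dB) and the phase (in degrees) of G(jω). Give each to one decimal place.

|G| = -0.8 dB, ∠G = 69.6°

|j1.18| = 1.18
|j1.18 + 3.26| = √(1.18² + 3.26²) = 3.467
|j1.18 + 140| = √(1.18² + 140²) = 140
|G(j1.18)| = 375 × 1.18 / (3.467 × 140) = 0.91163
20 log₁₀(0.91163) = -0.80 dB
∠(j1.18) = 90.00°
∠(j1.18 + 3.26) = arctan(1.18/3.26) = 19.90°
∠(j1.18 + 140) = arctan(1.18/140) = 0.48°
∠G(j1.18) = 90.00° − (19.90° + 0.48°) = 69.62°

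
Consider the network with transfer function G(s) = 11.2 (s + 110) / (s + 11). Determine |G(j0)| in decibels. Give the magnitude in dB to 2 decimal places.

G(0) = 11.2 × 110 / 11 = 112
20 log₁₀(112) = 40.984 dB

40.98 dB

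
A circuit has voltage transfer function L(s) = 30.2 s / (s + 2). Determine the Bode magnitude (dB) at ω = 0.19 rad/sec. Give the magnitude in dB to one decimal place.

|j0.19| = 0.19
|j0.19 + 2| = √(0.19² + 2²) = 2.009
|L(j0.19)| = 30.2 × 0.19 / 2.009 = 2.8561
20 log₁₀(2.8561) = 9.12 dB

9.1 dB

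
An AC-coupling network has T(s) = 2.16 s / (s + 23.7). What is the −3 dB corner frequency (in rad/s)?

23.7 rad/s

For a single-pole high-pass, the −3 dB point is at the pole: ω = 23.7 rad/s.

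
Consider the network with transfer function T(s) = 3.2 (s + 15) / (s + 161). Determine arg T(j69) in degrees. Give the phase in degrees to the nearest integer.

∠(j69 + 15) = arctan(69/15) = 77.74°
∠(j69 + 161) = arctan(69/161) = 23.20°
∠T(j69) = 77.74° − 23.20° = 54.54°

55°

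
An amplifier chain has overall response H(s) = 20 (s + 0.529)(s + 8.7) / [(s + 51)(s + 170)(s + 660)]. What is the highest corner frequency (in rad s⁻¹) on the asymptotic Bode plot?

660 rad s⁻¹

Break frequencies occur at each pole and zero magnitude: 0.529 rad s⁻¹, 8.7 rad s⁻¹, 51 rad s⁻¹, 170 rad s⁻¹, 660 rad s⁻¹.
The highest is 660 rad s⁻¹.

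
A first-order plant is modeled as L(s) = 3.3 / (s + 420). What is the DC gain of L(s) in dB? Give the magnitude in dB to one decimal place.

-42.1 dB

L(0) = 3.3 / 420 = 0.0078571
20 log₁₀(0.0078571) = -42.09 dB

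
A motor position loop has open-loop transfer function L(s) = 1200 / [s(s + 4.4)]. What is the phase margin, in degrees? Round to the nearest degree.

Gain crossover: |L(jω)| = 1 at ω ≈ 34.5 rad s⁻¹.
∠L(j34.5) = −90° − arctan(34.5/4.4) ≈ -172.73°
PM = 180° + (-172.73°) = 7.27°

7°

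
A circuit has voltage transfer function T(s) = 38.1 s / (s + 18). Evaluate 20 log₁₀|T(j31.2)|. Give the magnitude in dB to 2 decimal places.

|j31.2| = 31.2
|j31.2 + 18| = √(31.2² + 18²) = 36.02
|T(j31.2)| = 38.1 × 31.2 / 36.02 = 33.002
20 log₁₀(33.002) = 30.371 dB

30.37 dB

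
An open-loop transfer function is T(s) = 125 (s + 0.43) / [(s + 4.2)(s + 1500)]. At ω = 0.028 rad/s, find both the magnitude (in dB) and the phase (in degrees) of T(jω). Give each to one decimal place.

|T| = -41.4 dB, ∠T = 3.3 deg

|j0.028 + 0.43| = √(0.028² + 0.43²) = 0.4309
|j0.028 + 4.2| = √(0.028² + 4.2²) = 4.2
|j0.028 + 1500| = √(0.028² + 1500²) = 1500
|T(j0.028)| = 125 × 0.4309 / (4.2 × 1500) = 0.0085496
20 log₁₀(0.0085496) = -41.36 dB
∠(j0.028 + 0.43) = arctan(0.028/0.43) = 3.73°
∠(j0.028 + 4.2) = arctan(0.028/4.2) = 0.38°
∠(j0.028 + 1500) = arctan(0.028/1500) = 0.00°
∠T(j0.028) = 3.73° − (0.38° + 0.00°) = 3.34°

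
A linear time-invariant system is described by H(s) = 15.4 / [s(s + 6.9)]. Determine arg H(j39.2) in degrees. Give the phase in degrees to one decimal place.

∠(j39.2 + 6.9) = arctan(39.2/6.9) = 80.02°
∠(j39.2) = 90.00°
∠H(j39.2) = − (80.02° + 90.00°) = -170.02°

-170.0 deg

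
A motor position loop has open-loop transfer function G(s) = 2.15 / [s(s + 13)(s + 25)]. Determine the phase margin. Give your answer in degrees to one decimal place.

90.0°

Gain crossover: |G(jω)| = 1 at ω ≈ 0.00662 rad/sec.
∠G(j0.00662) = −90° − arctan(0.00662/13) − arctan(0.00662/25) ≈ -90.04°
PM = 180° + (-90.04°) = 89.96°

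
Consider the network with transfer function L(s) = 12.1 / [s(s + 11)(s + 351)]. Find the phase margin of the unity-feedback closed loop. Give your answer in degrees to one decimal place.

Gain crossover: |L(jω)| = 1 at ω ≈ 0.00313 rad/sec.
∠L(j0.00313) = −90° − arctan(0.00313/11) − arctan(0.00313/351) ≈ -90.02°
PM = 180° + (-90.02°) = 89.98°

90.0°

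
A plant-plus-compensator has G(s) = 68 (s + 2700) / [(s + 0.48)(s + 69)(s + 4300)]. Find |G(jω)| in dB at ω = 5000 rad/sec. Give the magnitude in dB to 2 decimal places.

-112.60 dB

|j5000 + 2700| = √(5000² + 2700²) = 5682
|j5000 + 0.48| = √(5000² + 0.48²) = 5000
|j5000 + 69| = √(5000² + 69²) = 5000
|j5000 + 4300| = √(5000² + 4300²) = 6595
|G(j5000)| = 68 × 5682 / (5000 × 5000 × 6595) = 2.3435e-06
20 log₁₀(2.3435e-06) = -112.603 dB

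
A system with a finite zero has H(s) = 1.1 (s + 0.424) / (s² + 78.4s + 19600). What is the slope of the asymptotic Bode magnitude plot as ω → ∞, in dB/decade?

-20 dB/decade

With 1 zero and 2 poles, the high-frequency asymptotic slope is 20 × (1 − 2) = -20 dB/decade.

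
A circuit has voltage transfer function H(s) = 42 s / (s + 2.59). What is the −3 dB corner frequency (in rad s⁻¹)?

For a single-pole high-pass, the −3 dB point is at the pole: ω = 2.59 rad s⁻¹.

2.59 rad s⁻¹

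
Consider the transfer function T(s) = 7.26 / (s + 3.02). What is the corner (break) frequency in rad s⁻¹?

3.02 rad s⁻¹

The single real pole at s = −3.02 gives a corner at ω = 3.02 rad s⁻¹.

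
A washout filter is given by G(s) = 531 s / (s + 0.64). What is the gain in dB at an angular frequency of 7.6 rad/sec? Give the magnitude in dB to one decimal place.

54.5 dB

|j7.6| = 7.6
|j7.6 + 0.64| = √(7.6² + 0.64²) = 7.627
|G(j7.6)| = 531 × 7.6 / 7.627 = 529.13
20 log₁₀(529.13) = 54.47 dB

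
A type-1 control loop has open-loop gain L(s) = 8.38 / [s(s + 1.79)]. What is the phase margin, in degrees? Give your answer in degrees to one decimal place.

Gain crossover: |L(jω)| = 1 at ω ≈ 2.63 rad/sec.
∠L(j2.63) = −90° − arctan(2.63/1.79) ≈ -145.79°
PM = 180° + (-145.79°) = 34.21°

34.2°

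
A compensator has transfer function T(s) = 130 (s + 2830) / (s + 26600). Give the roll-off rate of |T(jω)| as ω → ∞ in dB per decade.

0 dB/decade

With 1 zero and 1 pole, the high-frequency asymptotic slope is 20 × (1 − 1) = 0 dB/decade.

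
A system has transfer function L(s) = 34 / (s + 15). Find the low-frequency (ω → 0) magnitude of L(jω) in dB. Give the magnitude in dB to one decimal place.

L(0) = 34 / 15 = 2.2667
20 log₁₀(2.2667) = 7.11 dB

7.1 dB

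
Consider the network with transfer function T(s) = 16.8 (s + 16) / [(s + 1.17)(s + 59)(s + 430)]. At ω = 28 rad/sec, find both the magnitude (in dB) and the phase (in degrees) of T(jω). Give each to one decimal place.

|j28 + 16| = √(28² + 16²) = 32.25
|j28 + 1.17| = √(28² + 1.17²) = 28.02
|j28 + 59| = √(28² + 59²) = 65.31
|j28 + 430| = √(28² + 430²) = 430.9
|T(j28)| = 16.8 × 32.25 / (28.02 × 65.31 × 430.9) = 0.00068698
20 log₁₀(0.00068698) = -63.26 dB
∠(j28 + 16) = arctan(28/16) = 60.26°
∠(j28 + 1.17) = arctan(28/1.17) = 87.61°
∠(j28 + 59) = arctan(28/59) = 25.39°
∠(j28 + 430) = arctan(28/430) = 3.73°
∠T(j28) = 60.26° − (87.61° + 25.39° + 3.73°) = -56.47°

|T| = -63.3 dB, ∠T = -56.5°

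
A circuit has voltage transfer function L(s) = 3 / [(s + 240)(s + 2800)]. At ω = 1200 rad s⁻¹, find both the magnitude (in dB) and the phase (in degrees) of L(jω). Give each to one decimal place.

|L| = -121.9 dB, ∠L = -101.9 deg

|j1200 + 240| = √(1200² + 240²) = 1224
|j1200 + 2800| = √(1200² + 2800²) = 3046
|L(j1200)| = 3 / (1224 × 3046) = 8.0473e-07
20 log₁₀(8.0473e-07) = -121.89 dB
∠(j1200 + 240) = arctan(1200/240) = 78.69°
∠(j1200 + 2800) = arctan(1200/2800) = 23.20°
∠L(j1200) = − (78.69° + 23.20°) = -101.89°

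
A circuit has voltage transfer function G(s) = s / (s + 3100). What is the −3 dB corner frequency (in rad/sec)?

3100 rad/sec

For a single-pole high-pass, the −3 dB point is at the pole: ω = 3100 rad/sec.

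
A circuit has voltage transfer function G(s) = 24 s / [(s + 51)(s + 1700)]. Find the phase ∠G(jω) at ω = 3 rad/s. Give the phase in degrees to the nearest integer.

∠(j3) = 90.00°
∠(j3 + 51) = arctan(3/51) = 3.37°
∠(j3 + 1700) = arctan(3/1700) = 0.10°
∠G(j3) = 90.00° − (3.37° + 0.10°) = 86.53°

87°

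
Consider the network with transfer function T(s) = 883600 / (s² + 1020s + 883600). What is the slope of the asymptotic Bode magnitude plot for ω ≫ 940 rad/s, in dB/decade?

With 0 zeros and 2 poles, the high-frequency asymptotic slope is 20 × (0 − 2) = -40 dB/decade.

-40 dB/decade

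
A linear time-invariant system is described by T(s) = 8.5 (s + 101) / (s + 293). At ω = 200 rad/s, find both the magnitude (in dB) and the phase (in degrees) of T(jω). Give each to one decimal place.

|j200 + 101| = √(200² + 101²) = 224.1
|j200 + 293| = √(200² + 293²) = 354.8
|T(j200)| = 8.5 × 224.1 / 354.8 = 5.3685
20 log₁₀(5.3685) = 14.60 dB
∠(j200 + 101) = arctan(200/101) = 63.21°
∠(j200 + 293) = arctan(200/293) = 34.32°
∠T(j200) = 63.21° − 34.32° = 28.89°

|T| = 14.6 dB, ∠T = 28.9 deg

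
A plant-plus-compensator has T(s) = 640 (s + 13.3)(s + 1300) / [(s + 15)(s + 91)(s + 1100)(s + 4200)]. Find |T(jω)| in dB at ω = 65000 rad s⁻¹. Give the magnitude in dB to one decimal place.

|j65000 + 13.3| = √(65000² + 13.3²) = 6.5e+04
|j65000 + 1300| = √(65000² + 1300²) = 6.501e+04
|j65000 + 15| = √(65000² + 15²) = 6.5e+04
|j65000 + 91| = √(65000² + 91²) = 6.5e+04
|j65000 + 1100| = √(65000² + 1100²) = 6.501e+04
|j65000 + 4200| = √(65000² + 4200²) = 6.514e+04
|T(j65000)| = 640 × 6.5e+04 × 6.501e+04 / (6.5e+04 × 6.5e+04 × 6.501e+04 × 6.514e+04) = 1.5117e-07
20 log₁₀(1.5117e-07) = -136.41 dB

-136.4 dB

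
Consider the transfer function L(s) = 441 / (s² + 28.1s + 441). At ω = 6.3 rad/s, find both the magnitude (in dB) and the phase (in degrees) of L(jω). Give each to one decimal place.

|(j6.3)² + 28.1(j6.3) + 441| = |401.31 + j177.03| = 438.6
|L(j6.3)| = 441 / 438.6 = 1.0054
20 log₁₀(1.0054) = 0.05 dB
∠[(j6.3)² + 28.1(j6.3) + 441] = ∠[401.31 + j177.03] = 23.80°
∠L(j6.3) = −23.80° = -23.80°

|L| = 0.0 dB, ∠L = -23.8°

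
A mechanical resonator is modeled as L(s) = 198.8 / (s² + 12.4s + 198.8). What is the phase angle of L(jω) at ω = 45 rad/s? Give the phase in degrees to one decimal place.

-163.0°

∠[(j45)² + 12.4(j45) + 198.8] = ∠[-1826.2 + j558] = 163.01°
∠L(j45) = −163.01° = -163.01°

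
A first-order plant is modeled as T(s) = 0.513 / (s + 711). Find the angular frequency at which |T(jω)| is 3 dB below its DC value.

For a single-pole low-pass, the −3 dB point is at the pole: ω = 711 rad/sec.

711 rad/sec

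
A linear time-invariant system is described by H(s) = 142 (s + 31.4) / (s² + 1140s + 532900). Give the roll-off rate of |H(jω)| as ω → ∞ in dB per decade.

With 1 zero and 2 poles, the high-frequency asymptotic slope is 20 × (1 − 2) = -20 dB/decade.

-20 dB/decade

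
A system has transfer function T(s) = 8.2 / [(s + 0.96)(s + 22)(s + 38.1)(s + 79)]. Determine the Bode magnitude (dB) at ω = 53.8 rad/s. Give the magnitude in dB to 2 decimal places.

|j53.8 + 0.96| = √(53.8² + 0.96²) = 53.81
|j53.8 + 22| = √(53.8² + 22²) = 58.12
|j53.8 + 38.1| = √(53.8² + 38.1²) = 65.92
|j53.8 + 79| = √(53.8² + 79²) = 95.58
|T(j53.8)| = 8.2 / (53.81 × 58.12 × 65.92 × 95.58) = 4.1609e-07
20 log₁₀(4.1609e-07) = -127.616 dB

-127.62 dB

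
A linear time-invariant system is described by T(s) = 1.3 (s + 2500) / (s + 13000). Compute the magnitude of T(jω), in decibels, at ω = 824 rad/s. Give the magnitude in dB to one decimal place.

|j824 + 2500| = √(824² + 2500²) = 2632
|j824 + 13000| = √(824² + 13000²) = 1.303e+04
|T(j824)| = 1.3 × 2632 / 1.303e+04 = 0.2627
20 log₁₀(0.2627) = -11.61 dB

-11.6 dB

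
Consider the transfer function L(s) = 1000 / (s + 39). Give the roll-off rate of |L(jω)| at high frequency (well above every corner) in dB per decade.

With 0 zeros and 1 pole, the high-frequency asymptotic slope is 20 × (0 − 1) = -20 dB/decade.

-20 dB/decade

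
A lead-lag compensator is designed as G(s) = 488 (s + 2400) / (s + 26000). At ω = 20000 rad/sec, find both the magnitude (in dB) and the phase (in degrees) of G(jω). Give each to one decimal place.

|G| = 49.5 dB, ∠G = 45.6 deg

|j20000 + 2400| = √(20000² + 2400²) = 2.014e+04
|j20000 + 26000| = √(20000² + 26000²) = 3.28e+04
|G(j20000)| = 488 × 2.014e+04 / 3.28e+04 = 299.67
20 log₁₀(299.67) = 49.53 dB
∠(j20000 + 2400) = arctan(20000/2400) = 83.16°
∠(j20000 + 26000) = arctan(20000/26000) = 37.57°
∠G(j20000) = 83.16° − 37.57° = 45.59°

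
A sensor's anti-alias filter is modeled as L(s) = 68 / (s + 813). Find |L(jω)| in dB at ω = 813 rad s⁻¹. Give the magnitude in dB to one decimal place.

-24.6 dB

|j813 + 813| = √(813² + 813²) = 1150
|L(j813)| = 68 / 1150 = 0.059143
20 log₁₀(0.059143) = -24.56 dB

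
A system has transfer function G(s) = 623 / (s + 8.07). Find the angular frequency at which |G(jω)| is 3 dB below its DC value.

8.07 rad s⁻¹

For a single-pole low-pass, the −3 dB point is at the pole: ω = 8.07 rad s⁻¹.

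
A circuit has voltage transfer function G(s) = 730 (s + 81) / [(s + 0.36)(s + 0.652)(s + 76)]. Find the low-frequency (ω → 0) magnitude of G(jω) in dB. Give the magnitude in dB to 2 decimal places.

G(0) = 730 × 81 / (0.36 × 0.652 × 76) = 3314.7
20 log₁₀(3314.7) = 70.409 dB

70.41 dB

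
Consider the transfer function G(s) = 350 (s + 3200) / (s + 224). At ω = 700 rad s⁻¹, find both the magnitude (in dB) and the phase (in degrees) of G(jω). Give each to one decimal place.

|G| = 63.9 dB, ∠G = -59.9°

|j700 + 3200| = √(700² + 3200²) = 3276
|j700 + 224| = √(700² + 224²) = 735
|G(j700)| = 350 × 3276 / 735 = 1559.9
20 log₁₀(1559.9) = 63.86 dB
∠(j700 + 3200) = arctan(700/3200) = 12.34°
∠(j700 + 224) = arctan(700/224) = 72.26°
∠G(j700) = 12.34° − 72.26° = -59.92°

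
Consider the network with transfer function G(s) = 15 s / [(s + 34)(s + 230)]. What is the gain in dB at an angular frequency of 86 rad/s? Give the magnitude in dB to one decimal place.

-24.9 dB

|j86| = 86
|j86 + 34| = √(86² + 34²) = 92.48
|j86 + 230| = √(86² + 230²) = 245.6
|G(j86)| = 15 × 86 / (92.48 × 245.6) = 0.056808
20 log₁₀(0.056808) = -24.91 dB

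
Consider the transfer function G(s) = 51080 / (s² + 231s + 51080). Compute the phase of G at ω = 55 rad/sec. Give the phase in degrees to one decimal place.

∠[(j55)² + 231(j55) + 51080] = ∠[48055 + j12705] = 14.81°
∠G(j55) = −14.81° = -14.81°

-14.8°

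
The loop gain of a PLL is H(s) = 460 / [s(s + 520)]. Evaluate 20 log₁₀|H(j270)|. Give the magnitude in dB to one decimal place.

-50.7 dB

|j270 + 520| = √(270² + 520²) = 585.9
|j270| = 270
|H(j270)| = 460 / (585.9 × 270) = 0.0029078
20 log₁₀(0.0029078) = -50.73 dB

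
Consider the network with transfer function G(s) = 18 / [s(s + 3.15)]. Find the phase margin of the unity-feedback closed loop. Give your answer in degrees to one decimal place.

Gain crossover: |G(jω)| = 1 at ω ≈ 3.7 rad/sec.
∠G(j3.7) = −90° − arctan(3.7/3.15) ≈ -139.61°
PM = 180° + (-139.61°) = 40.39°

40.4°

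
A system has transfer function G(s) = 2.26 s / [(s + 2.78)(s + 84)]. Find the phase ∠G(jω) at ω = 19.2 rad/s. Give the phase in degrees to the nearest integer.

∠(j19.2) = 90.00°
∠(j19.2 + 2.78) = arctan(19.2/2.78) = 81.76°
∠(j19.2 + 84) = arctan(19.2/84) = 12.88°
∠G(j19.2) = 90.00° − (81.76° + 12.88°) = -4.64°

-5 deg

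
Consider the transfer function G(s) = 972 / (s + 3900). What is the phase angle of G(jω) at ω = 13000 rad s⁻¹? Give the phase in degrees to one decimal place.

∠(j13000 + 3900) = arctan(13000/3900) = 73.30°
∠G(j13000) = −73.30° = -73.30°

-73.3 deg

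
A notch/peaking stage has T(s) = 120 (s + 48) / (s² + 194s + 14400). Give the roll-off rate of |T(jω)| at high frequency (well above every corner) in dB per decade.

-20 dB/decade

With 1 zero and 2 poles, the high-frequency asymptotic slope is 20 × (1 − 2) = -20 dB/decade.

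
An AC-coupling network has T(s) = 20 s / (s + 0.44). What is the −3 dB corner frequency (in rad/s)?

0.44 rad/s

For a single-pole high-pass, the −3 dB point is at the pole: ω = 0.44 rad/s.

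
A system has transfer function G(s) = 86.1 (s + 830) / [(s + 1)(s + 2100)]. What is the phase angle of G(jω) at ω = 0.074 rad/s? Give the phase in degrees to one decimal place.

-4.2°

∠(j0.074 + 830) = arctan(0.074/830) = 0.01°
∠(j0.074 + 1) = arctan(0.074/1) = 4.23°
∠(j0.074 + 2100) = arctan(0.074/2100) = 0.00°
∠G(j0.074) = 0.01° − (4.23° + 0.00°) = -4.23°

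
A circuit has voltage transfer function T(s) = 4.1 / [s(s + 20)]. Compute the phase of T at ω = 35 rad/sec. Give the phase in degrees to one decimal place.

-150.3°

∠(j35 + 20) = arctan(35/20) = 60.26°
∠(j35) = 90.00°
∠T(j35) = − (60.26° + 90.00°) = -150.26°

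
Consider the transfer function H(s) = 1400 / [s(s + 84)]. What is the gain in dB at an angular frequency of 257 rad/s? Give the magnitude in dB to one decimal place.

|j257 + 84| = √(257² + 84²) = 270.4
|j257| = 257
|H(j257)| = 1400 / (270.4 × 257) = 0.020148
20 log₁₀(0.020148) = -33.92 dB

-33.9 dB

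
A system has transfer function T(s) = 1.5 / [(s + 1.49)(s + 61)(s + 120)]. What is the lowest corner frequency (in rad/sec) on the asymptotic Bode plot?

1.49 rad/sec

Break frequencies occur at each pole and zero magnitude: 1.49 rad/sec, 61 rad/sec, 120 rad/sec.
The lowest is 1.49 rad/sec.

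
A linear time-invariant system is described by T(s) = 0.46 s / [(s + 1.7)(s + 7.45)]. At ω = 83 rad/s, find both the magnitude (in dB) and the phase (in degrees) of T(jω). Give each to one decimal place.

|T| = -45.2 dB, ∠T = -83.7°

|j83| = 83
|j83 + 1.7| = √(83² + 1.7²) = 83.02
|j83 + 7.45| = √(83² + 7.45²) = 83.33
|T(j83)| = 0.46 × 83 / (83.02 × 83.33) = 0.0055188
20 log₁₀(0.0055188) = -45.16 dB
∠(j83) = 90.00°
∠(j83 + 1.7) = arctan(83/1.7) = 88.83°
∠(j83 + 7.45) = arctan(83/7.45) = 84.87°
∠T(j83) = 90.00° − (88.83° + 84.87°) = -83.70°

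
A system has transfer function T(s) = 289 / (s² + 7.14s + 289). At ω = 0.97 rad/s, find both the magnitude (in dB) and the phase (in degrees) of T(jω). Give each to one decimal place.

|(j0.97)² + 7.14(j0.97) + 289| = |288.06 + j6.9258| = 288.1
|T(j0.97)| = 289 / 288.1 = 1.003
20 log₁₀(1.003) = 0.03 dB
∠[(j0.97)² + 7.14(j0.97) + 289] = ∠[288.06 + j6.9258] = 1.38°
∠T(j0.97) = −1.38° = -1.38°

|T| = 0.0 dB, ∠T = -1.4°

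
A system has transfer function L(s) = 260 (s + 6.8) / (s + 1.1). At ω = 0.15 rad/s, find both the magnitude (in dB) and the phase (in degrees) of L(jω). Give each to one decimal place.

|j0.15 + 6.8| = √(0.15² + 6.8²) = 6.802
|j0.15 + 1.1| = √(0.15² + 1.1²) = 1.11
|L(j0.15)| = 260 × 6.802 / 1.11 = 1592.9
20 log₁₀(1592.9) = 64.04 dB
∠(j0.15 + 6.8) = arctan(0.15/6.8) = 1.26°
∠(j0.15 + 1.1) = arctan(0.15/1.1) = 7.77°
∠L(j0.15) = 1.26° − 7.77° = -6.50°

|L| = 64.0 dB, ∠L = -6.5°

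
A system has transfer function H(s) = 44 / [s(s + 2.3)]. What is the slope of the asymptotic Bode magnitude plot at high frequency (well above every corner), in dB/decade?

-40 dB/decade

With 0 zeros and 2 poles, the high-frequency asymptotic slope is 20 × (0 − 2) = -40 dB/decade.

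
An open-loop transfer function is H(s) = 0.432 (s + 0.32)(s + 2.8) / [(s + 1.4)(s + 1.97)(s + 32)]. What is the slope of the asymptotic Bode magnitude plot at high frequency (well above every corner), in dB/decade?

With 2 zeros and 3 poles, the high-frequency asymptotic slope is 20 × (2 − 3) = -20 dB/decade.

-20 dB/decade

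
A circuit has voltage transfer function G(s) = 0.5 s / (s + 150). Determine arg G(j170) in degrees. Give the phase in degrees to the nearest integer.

41 deg

∠(j170) = 90.00°
∠(j170 + 150) = arctan(170/150) = 48.58°
∠G(j170) = 90.00° − 48.58° = 41.42°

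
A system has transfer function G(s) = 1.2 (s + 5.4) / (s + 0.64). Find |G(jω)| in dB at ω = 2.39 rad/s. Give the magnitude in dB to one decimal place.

|j2.39 + 5.4| = √(2.39² + 5.4²) = 5.905
|j2.39 + 0.64| = √(2.39² + 0.64²) = 2.474
|G(j2.39)| = 1.2 × 5.905 / 2.474 = 2.8641
20 log₁₀(2.8641) = 9.14 dB

9.1 dB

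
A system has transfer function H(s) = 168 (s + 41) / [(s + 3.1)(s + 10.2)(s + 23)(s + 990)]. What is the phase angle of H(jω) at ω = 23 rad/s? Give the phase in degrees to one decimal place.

∠(j23 + 41) = arctan(23/41) = 29.29°
∠(j23 + 3.1) = arctan(23/3.1) = 82.32°
∠(j23 + 10.2) = arctan(23/10.2) = 66.08°
∠(j23 + 23) = arctan(23/23) = 45.00°
∠(j23 + 990) = arctan(23/990) = 1.33°
∠H(j23) = 29.29° − (82.32° + 66.08° + 45.00° + 1.33°) = -165.45°

-165.4°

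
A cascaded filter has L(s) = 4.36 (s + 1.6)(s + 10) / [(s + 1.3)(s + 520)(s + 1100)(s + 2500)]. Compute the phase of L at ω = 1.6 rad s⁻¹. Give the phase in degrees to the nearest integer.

3°

∠(j1.6 + 1.6) = arctan(1.6/1.6) = 45.00°
∠(j1.6 + 10) = arctan(1.6/10) = 9.09°
∠(j1.6 + 1.3) = arctan(1.6/1.3) = 50.91°
∠(j1.6 + 520) = arctan(1.6/520) = 0.18°
∠(j1.6 + 1100) = arctan(1.6/1100) = 0.08°
∠(j1.6 + 2500) = arctan(1.6/2500) = 0.04°
∠L(j1.6) = 45.00° + 9.09° − (50.91° + 0.18° + 0.08° + 0.04°) = 2.89°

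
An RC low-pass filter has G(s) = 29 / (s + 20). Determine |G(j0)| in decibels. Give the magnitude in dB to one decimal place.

G(0) = 29 / 20 = 1.45
20 log₁₀(1.45) = 3.23 dB

3.2 dB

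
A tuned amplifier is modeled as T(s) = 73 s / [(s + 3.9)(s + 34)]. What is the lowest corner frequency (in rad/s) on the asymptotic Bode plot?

Break frequencies occur at each pole and zero magnitude: 3.9 rad/s, 34 rad/s.
The lowest is 3.9 rad/s.

3.9 rad/s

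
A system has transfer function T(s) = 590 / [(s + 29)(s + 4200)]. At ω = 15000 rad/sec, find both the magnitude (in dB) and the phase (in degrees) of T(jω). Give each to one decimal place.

|T| = -112.0 dB, ∠T = -164.2°

|j15000 + 29| = √(15000² + 29²) = 1.5e+04
|j15000 + 4200| = √(15000² + 4200²) = 1.558e+04
|T(j15000)| = 590 / (1.5e+04 × 1.558e+04) = 2.5251e-06
20 log₁₀(2.5251e-06) = -111.95 dB
∠(j15000 + 29) = arctan(15000/29) = 89.89°
∠(j15000 + 4200) = arctan(15000/4200) = 74.36°
∠T(j15000) = − (89.89° + 74.36°) = -164.25°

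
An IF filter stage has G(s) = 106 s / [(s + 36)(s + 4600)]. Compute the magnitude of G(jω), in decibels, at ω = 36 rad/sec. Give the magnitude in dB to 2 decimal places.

|j36| = 36
|j36 + 36| = √(36² + 36²) = 50.91
|j36 + 4600| = √(36² + 4600²) = 4600
|G(j36)| = 106 × 36 / (50.91 × 4600) = 0.016294
20 log₁₀(0.016294) = -35.760 dB

-35.76 dB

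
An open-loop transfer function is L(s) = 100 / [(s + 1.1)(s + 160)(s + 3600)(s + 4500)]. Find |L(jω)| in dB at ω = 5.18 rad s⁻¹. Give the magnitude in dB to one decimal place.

-162.8 dB

|j5.18 + 1.1| = √(5.18² + 1.1²) = 5.296
|j5.18 + 160| = √(5.18² + 160²) = 160.1
|j5.18 + 3600| = √(5.18² + 3600²) = 3600
|j5.18 + 4500| = √(5.18² + 4500²) = 4500
|L(j5.18)| = 100 / (5.296 × 160.1 × 3600 × 4500) = 7.2816e-09
20 log₁₀(7.2816e-09) = -162.76 dB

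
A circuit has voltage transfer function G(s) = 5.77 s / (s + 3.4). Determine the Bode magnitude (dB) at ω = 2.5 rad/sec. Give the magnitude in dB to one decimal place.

10.7 dB

|j2.5| = 2.5
|j2.5 + 3.4| = √(2.5² + 3.4²) = 4.22
|G(j2.5)| = 5.77 × 2.5 / 4.22 = 3.4181
20 log₁₀(3.4181) = 10.68 dB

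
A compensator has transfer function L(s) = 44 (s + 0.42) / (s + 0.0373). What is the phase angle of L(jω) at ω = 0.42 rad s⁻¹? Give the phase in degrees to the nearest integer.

-40°

∠(j0.42 + 0.42) = arctan(0.42/0.42) = 45.00°
∠(j0.42 + 0.0373) = arctan(0.42/0.0373) = 84.92°
∠L(j0.42) = 45.00° − 84.92° = -39.92°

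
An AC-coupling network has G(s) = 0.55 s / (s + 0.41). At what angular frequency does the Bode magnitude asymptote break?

The single real pole at s = −0.41 gives a corner at ω = 0.41 rad s⁻¹.

0.41 rad s⁻¹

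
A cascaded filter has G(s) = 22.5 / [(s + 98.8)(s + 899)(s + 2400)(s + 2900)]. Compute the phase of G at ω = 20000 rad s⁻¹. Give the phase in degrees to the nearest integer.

∠(j20000 + 98.8) = arctan(20000/98.8) = 89.72°
∠(j20000 + 899) = arctan(20000/899) = 87.43°
∠(j20000 + 2400) = arctan(20000/2400) = 83.16°
∠(j20000 + 2900) = arctan(20000/2900) = 81.75°
∠G(j20000) = − (89.72° + 87.43° + 83.16° + 81.75°) = -342.05°

-342 deg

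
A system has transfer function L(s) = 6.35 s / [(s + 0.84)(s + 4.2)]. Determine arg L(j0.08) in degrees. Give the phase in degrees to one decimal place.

83.5°

∠(j0.08) = 90.00°
∠(j0.08 + 0.84) = arctan(0.08/0.84) = 5.44°
∠(j0.08 + 4.2) = arctan(0.08/4.2) = 1.09°
∠L(j0.08) = 90.00° − (5.44° + 1.09°) = 83.47°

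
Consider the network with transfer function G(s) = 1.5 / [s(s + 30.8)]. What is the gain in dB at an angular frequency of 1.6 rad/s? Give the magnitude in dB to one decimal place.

-30.3 dB

|j1.6 + 30.8| = √(1.6² + 30.8²) = 30.84
|j1.6| = 1.6
|G(j1.6)| = 1.5 / (30.84 × 1.6) = 0.030397
20 log₁₀(0.030397) = -30.34 dB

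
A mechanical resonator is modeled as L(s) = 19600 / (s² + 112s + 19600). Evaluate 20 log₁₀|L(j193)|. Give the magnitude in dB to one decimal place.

|(j193)² + 112(j193) + 19600| = |-17649 + j21616| = 2.791e+04
|L(j193)| = 19600 / 2.791e+04 = 0.70236
20 log₁₀(0.70236) = -3.07 dB

-3.1 dB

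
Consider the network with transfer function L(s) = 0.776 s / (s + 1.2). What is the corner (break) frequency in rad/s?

1.2 rad/s

The single real pole at s = −1.2 gives a corner at ω = 1.2 rad/s.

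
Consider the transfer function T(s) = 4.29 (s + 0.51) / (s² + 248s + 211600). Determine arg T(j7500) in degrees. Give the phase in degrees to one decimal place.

∠(j7500 + 0.51) = arctan(7500/0.51) = 90.00°
∠[(j7500)² + 248(j7500) + 211600] = ∠[-5.6038e+07 + j1.86e+06] = 178.10°
∠T(j7500) = 90.00° − 178.10° = -88.10°

-88.1°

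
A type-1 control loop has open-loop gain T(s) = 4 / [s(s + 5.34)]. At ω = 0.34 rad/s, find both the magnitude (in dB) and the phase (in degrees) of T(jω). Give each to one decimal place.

|T| = 6.8 dB, ∠T = -93.6°

|j0.34 + 5.34| = √(0.34² + 5.34²) = 5.351
|j0.34| = 0.34
|T(j0.34)| = 4 / (5.351 × 0.34) = 2.1987
20 log₁₀(2.1987) = 6.84 dB
∠(j0.34 + 5.34) = arctan(0.34/5.34) = 3.64°
∠(j0.34) = 90.00°
∠T(j0.34) = − (3.64° + 90.00°) = -93.64°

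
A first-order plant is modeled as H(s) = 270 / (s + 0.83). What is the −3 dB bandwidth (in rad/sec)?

For a single-pole low-pass, the −3 dB point is at the pole: ω = 0.83 rad/sec.

0.83 rad/sec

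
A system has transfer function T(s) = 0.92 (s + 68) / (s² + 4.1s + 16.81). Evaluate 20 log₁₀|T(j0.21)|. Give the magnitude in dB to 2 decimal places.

|j0.21 + 68| = √(0.21² + 68²) = 68
|(j0.21)² + 4.1(j0.21) + 16.81| = |16.766 + j0.861| = 16.79
|T(j0.21)| = 0.92 × 68 / 16.79 = 3.7265
20 log₁₀(3.7265) = 11.426 dB

11.43 dB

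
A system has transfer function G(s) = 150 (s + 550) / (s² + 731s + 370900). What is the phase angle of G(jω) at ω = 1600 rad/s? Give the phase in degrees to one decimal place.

-80.9°

∠(j1600 + 550) = arctan(1600/550) = 71.03°
∠[(j1600)² + 731(j1600) + 370900] = ∠[-2.1891e+06 + j1.1696e+06] = 151.89°
∠G(j1600) = 71.03° − 151.89° = -80.86°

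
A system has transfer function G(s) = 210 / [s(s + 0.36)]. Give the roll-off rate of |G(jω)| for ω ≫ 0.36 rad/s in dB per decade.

-40 dB/decade

With 0 zeros and 2 poles, the high-frequency asymptotic slope is 20 × (0 − 2) = -40 dB/decade.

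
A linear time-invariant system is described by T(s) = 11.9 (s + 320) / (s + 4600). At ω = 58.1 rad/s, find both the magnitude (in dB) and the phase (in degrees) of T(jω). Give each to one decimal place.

|j58.1 + 320| = √(58.1² + 320²) = 325.2
|j58.1 + 4600| = √(58.1² + 4600²) = 4600
|T(j58.1)| = 11.9 × 325.2 / 4600 = 0.84129
20 log₁₀(0.84129) = -1.50 dB
∠(j58.1 + 320) = arctan(58.1/320) = 10.29°
∠(j58.1 + 4600) = arctan(58.1/4600) = 0.72°
∠T(j58.1) = 10.29° − 0.72° = 9.57°

|T| = -1.5 dB, ∠T = 9.6°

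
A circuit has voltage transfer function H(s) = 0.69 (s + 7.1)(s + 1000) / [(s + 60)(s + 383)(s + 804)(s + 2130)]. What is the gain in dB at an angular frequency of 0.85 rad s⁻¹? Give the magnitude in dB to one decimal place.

|j0.85 + 7.1| = √(0.85² + 7.1²) = 7.151
|j0.85 + 1000| = √(0.85² + 1000²) = 1000
|j0.85 + 60| = √(0.85² + 60²) = 60.01
|j0.85 + 383| = √(0.85² + 383²) = 383
|j0.85 + 804| = √(0.85² + 804²) = 804
|j0.85 + 2130| = √(0.85² + 2130²) = 2130
|H(j0.85)| = 0.69 × 7.151 × 1000 / (60.01 × 383 × 804 × 2130) = 1.2536e-07
20 log₁₀(1.2536e-07) = -138.04 dB

-138.0 dB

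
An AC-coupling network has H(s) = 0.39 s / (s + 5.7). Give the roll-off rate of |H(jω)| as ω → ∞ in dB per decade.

With 1 zero and 1 pole, the high-frequency asymptotic slope is 20 × (1 − 1) = 0 dB/decade.

0 dB/decade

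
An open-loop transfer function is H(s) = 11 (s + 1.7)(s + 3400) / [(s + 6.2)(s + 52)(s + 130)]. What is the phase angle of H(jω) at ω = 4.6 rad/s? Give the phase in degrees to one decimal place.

26.1°

∠(j4.6 + 1.7) = arctan(4.6/1.7) = 69.72°
∠(j4.6 + 3400) = arctan(4.6/3400) = 0.08°
∠(j4.6 + 6.2) = arctan(4.6/6.2) = 36.57°
∠(j4.6 + 52) = arctan(4.6/52) = 5.06°
∠(j4.6 + 130) = arctan(4.6/130) = 2.03°
∠H(j4.6) = 69.72° + 0.08° − (36.57° + 5.06° + 2.03°) = 26.14°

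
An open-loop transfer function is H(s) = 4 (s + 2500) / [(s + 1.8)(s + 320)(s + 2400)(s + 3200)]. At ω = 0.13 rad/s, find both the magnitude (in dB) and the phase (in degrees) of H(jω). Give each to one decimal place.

|H| = -112.9 dB, ∠H = -4.2 deg

|j0.13 + 2500| = √(0.13² + 2500²) = 2500
|j0.13 + 1.8| = √(0.13² + 1.8²) = 1.805
|j0.13 + 320| = √(0.13² + 320²) = 320
|j0.13 + 2400| = √(0.13² + 2400²) = 2400
|j0.13 + 3200| = √(0.13² + 3200²) = 3200
|H(j0.13)| = 4 × 2500 / (1.805 × 320 × 2400 × 3200) = 2.2547e-06
20 log₁₀(2.2547e-06) = -112.94 dB
∠(j0.13 + 2500) = arctan(0.13/2500) = 0.00°
∠(j0.13 + 1.8) = arctan(0.13/1.8) = 4.13°
∠(j0.13 + 320) = arctan(0.13/320) = 0.02°
∠(j0.13 + 2400) = arctan(0.13/2400) = 0.00°
∠(j0.13 + 3200) = arctan(0.13/3200) = 0.00°
∠H(j0.13) = 0.00° − (4.13° + 0.02° + 0.00° + 0.00°) = -4.16°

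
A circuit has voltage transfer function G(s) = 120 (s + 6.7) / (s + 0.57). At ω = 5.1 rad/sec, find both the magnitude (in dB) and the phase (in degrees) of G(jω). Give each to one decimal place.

|G| = 45.9 dB, ∠G = -46.3°

|j5.1 + 6.7| = √(5.1² + 6.7²) = 8.42
|j5.1 + 0.57| = √(5.1² + 0.57²) = 5.132
|G(j5.1)| = 120 × 8.42 / 5.132 = 196.9
20 log₁₀(196.9) = 45.88 dB
∠(j5.1 + 6.7) = arctan(5.1/6.7) = 37.28°
∠(j5.1 + 0.57) = arctan(5.1/0.57) = 83.62°
∠G(j5.1) = 37.28° − 83.62° = -46.34°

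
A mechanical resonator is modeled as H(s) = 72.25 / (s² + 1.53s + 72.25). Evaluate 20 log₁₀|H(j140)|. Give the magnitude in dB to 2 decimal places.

|(j140)² + 1.53(j140) + 72.25| = |-19528 + j214.2| = 1.953e+04
|H(j140)| = 72.25 / 1.953e+04 = 0.0036996
20 log₁₀(0.0036996) = -48.637 dB

-48.64 dB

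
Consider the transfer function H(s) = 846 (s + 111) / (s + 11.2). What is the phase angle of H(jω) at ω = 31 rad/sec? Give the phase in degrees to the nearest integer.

∠(j31 + 111) = arctan(31/111) = 15.60°
∠(j31 + 11.2) = arctan(31/11.2) = 70.14°
∠H(j31) = 15.60° − 70.14° = -54.53°

-55°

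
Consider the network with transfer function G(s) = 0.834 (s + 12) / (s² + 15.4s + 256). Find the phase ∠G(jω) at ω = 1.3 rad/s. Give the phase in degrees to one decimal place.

∠(j1.3 + 12) = arctan(1.3/12) = 6.18°
∠[(j1.3)² + 15.4(j1.3) + 256] = ∠[254.31 + j20.02] = 4.50°
∠G(j1.3) = 6.18° − 4.50° = 1.68°

1.7°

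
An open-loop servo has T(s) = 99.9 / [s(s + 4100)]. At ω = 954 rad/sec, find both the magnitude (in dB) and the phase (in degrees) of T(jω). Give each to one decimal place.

|j954 + 4100| = √(954² + 4100²) = 4210
|j954| = 954
|T(j954)| = 99.9 / (4210 × 954) = 2.4876e-05
20 log₁₀(2.4876e-05) = -92.08 dB
∠(j954 + 4100) = arctan(954/4100) = 13.10°
∠(j954) = 90.00°
∠T(j954) = − (13.10° + 90.00°) = -103.10°

|T| = -92.1 dB, ∠T = -103.1°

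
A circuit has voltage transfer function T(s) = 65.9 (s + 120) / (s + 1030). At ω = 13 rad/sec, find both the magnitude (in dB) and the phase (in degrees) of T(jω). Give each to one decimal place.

|j13 + 120| = √(13² + 120²) = 120.7
|j13 + 1030| = √(13² + 1030²) = 1030
|T(j13)| = 65.9 × 120.7 / 1030 = 7.722
20 log₁₀(7.722) = 17.75 dB
∠(j13 + 120) = arctan(13/120) = 6.18°
∠(j13 + 1030) = arctan(13/1030) = 0.72°
∠T(j13) = 6.18° − 0.72° = 5.46°

|T| = 17.8 dB, ∠T = 5.5°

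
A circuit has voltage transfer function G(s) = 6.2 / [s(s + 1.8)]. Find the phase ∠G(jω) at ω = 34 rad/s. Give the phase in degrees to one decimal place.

∠(j34 + 1.8) = arctan(34/1.8) = 86.97°
∠(j34) = 90.00°
∠G(j34) = − (86.97° + 90.00°) = -176.97°

-177.0°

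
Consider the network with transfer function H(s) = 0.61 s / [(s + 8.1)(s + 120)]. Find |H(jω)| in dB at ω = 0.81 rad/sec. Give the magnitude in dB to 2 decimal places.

-65.92 dB

|j0.81| = 0.81
|j0.81 + 8.1| = √(0.81² + 8.1²) = 8.14
|j0.81 + 120| = √(0.81² + 120²) = 120
|H(j0.81)| = 0.61 × 0.81 / (8.14 × 120) = 0.0005058
20 log₁₀(0.0005058) = -65.920 dB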